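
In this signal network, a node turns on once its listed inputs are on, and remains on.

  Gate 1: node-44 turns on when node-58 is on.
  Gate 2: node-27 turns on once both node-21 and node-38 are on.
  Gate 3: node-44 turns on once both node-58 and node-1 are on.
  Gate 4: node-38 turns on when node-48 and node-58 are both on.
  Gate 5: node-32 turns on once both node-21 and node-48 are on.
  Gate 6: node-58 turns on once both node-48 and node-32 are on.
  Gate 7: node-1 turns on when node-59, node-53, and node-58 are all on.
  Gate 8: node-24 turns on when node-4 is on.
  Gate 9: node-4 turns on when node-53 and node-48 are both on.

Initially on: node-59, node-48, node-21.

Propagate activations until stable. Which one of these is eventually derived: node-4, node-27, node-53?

node-27

node-21 and node-48 are on, so node-32 turns on (Gate 5).
node-48 and node-32 are on, so node-58 turns on (Gate 6).
Gate 4: node-48 and node-58 on → node-38 on.
Gate 2: node-21 and node-38 on → node-27 on.
node-4 would need node-53 and node-48 (Gate 9), but node-53 never turns on. No rule produces node-53, and it is not given.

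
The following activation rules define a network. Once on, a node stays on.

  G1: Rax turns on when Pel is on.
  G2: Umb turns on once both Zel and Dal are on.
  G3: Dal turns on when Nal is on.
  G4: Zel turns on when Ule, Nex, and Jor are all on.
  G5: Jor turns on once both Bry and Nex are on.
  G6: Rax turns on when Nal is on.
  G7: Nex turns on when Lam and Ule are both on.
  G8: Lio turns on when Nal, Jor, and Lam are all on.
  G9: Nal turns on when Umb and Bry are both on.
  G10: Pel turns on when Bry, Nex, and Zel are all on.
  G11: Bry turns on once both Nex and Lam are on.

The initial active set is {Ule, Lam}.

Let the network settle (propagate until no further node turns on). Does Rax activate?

G7: Lam and Ule on → Nex on.
G11: Nex and Lam on → Bry on.
G5: Bry and Nex on → Jor on.
Ule, Nex, and Jor are on, so Zel turns on (G4).
G10: Bry, Nex, and Zel on → Pel on.
Pel is on, so Rax turns on (G1).

Yes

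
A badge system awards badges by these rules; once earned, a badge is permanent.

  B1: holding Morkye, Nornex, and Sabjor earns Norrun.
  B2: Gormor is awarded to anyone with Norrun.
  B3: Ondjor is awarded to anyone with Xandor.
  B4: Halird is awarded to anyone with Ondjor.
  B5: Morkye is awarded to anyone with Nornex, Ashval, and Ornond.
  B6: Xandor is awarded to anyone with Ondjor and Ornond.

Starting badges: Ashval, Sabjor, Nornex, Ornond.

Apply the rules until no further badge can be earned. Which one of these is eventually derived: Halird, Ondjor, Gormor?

With Nornex, Ashval, and Ornond, Morkye is earned (B5).
With Morkye, Nornex, and Sabjor, Norrun is earned (B1).
With Norrun, Gormor is earned (B2).
Halird would need Ondjor (B4), but Ondjor is never earned. Ondjor would need Xandor (B3), but Xandor is never earned.

Gormor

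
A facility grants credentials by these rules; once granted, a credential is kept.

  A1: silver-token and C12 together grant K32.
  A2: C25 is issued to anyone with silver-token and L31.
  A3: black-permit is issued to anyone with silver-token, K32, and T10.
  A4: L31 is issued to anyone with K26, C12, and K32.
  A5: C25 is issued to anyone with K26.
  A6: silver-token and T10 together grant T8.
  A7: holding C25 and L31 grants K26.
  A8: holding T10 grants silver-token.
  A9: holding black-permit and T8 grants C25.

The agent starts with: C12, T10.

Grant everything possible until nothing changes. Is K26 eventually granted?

K26 would need C25 and L31 (A7), but L31 is never granted.

No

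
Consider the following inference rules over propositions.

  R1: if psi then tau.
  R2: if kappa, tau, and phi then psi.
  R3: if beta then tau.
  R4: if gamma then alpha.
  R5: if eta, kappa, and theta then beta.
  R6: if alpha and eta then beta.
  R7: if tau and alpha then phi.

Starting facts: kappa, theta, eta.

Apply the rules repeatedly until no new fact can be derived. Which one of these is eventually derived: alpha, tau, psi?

tau

eta, kappa, and theta hold, so beta follows (R5).
beta holds, so tau follows (R3).
alpha would need gamma (R4), but gamma is never established. psi would need kappa, tau, and phi (R2), but phi is never established.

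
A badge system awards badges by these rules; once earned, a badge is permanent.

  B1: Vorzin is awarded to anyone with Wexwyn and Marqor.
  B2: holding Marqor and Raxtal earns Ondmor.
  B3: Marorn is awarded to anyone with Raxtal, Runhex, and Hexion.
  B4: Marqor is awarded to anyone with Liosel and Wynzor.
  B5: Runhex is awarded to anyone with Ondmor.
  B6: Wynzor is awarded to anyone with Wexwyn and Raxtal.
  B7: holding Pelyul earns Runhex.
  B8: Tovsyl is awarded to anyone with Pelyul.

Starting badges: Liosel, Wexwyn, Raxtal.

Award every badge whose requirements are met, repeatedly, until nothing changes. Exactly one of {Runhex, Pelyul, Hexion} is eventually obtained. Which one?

Runhex

With Wexwyn and Raxtal, Wynzor is earned (B6).
With Liosel and Wynzor, Marqor is earned (B4).
With Marqor and Raxtal, Ondmor is earned (B2).
With Ondmor, Runhex is earned (B5).
No rule produces Hexion, and it is not given. No rule produces Pelyul, and it is not given.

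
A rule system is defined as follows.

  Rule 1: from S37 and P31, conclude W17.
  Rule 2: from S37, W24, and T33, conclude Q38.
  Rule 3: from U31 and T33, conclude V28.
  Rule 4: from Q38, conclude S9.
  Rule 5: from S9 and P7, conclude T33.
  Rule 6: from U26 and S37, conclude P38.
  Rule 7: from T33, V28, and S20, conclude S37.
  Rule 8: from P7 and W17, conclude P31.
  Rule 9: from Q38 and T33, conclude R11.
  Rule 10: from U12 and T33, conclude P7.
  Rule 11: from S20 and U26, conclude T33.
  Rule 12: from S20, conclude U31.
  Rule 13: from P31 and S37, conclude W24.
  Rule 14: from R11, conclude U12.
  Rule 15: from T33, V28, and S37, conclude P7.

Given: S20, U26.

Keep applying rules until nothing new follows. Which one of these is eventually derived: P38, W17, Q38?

P38

S20 holds, so U31 follows (Rule 12).
From S20 and U26, Rule 11 gives T33.
U31 and T33 hold, so V28 follows (Rule 3).
T33, V28, and S20 hold, so S37 follows (Rule 7).
From U26 and S37, Rule 6 gives P38.
W17 would need S37 and P31 (Rule 1), but P31 is never established. Q38 would need S37, W24, and T33 (Rule 2), but W24 is never established.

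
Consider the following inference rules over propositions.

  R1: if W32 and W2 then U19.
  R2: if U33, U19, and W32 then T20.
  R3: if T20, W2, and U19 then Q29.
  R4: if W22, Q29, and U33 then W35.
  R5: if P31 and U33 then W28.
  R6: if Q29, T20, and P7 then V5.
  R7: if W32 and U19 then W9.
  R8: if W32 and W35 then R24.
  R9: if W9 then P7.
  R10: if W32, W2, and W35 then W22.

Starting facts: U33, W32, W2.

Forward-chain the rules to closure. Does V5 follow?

W32 and W2 hold, so U19 follows (R1).
U33, U19, and W32 hold, so T20 follows (R2).
From W32 and U19, R7 gives W9.
From T20, W2, and U19, R3 gives Q29.
W9 holds, so P7 follows (R9).
From Q29, T20, and P7, R6 gives V5.

Yes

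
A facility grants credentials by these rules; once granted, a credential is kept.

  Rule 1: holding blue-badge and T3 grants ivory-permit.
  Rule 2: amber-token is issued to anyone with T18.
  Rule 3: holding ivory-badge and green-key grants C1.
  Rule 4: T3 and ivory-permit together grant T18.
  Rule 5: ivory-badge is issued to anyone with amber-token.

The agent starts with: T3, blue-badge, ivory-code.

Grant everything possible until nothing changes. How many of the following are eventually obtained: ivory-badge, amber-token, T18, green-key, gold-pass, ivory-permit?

4

Holding blue-badge and T3 grants ivory-permit (Rule 1).
Holding T3 and ivory-permit grants T18 (Rule 4).
Holding T18 grants amber-token (Rule 2).
Holding amber-token grants ivory-badge (Rule 5).
ivory-badge: reached.
amber-token: reached.
T18: reached.
No rule produces green-key, and it is not given.
No rule produces gold-pass, and it is not given.
ivory-permit: reached.
Reached: ivory-badge, amber-token, T18, and ivory-permit — 4 of the 6.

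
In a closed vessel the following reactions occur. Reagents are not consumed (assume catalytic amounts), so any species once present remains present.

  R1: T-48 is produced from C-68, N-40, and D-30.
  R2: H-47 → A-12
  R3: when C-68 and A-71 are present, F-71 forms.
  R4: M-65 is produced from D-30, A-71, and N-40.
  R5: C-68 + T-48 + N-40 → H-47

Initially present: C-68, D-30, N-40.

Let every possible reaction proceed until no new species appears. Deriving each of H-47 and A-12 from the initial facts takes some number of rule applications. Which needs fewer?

H-47: C-68, N-40, and D-30 present → T-48 forms (R1). C-68, T-48, and N-40 present → H-47 forms (R5). [2 rule applications]
A-12: C-68, N-40, and D-30 present → T-48 forms (R1). C-68, T-48, and N-40 present → H-47 forms (R5). H-47 present → A-12 forms (R2). [3 rule applications]
H-47 needs fewer.

H-47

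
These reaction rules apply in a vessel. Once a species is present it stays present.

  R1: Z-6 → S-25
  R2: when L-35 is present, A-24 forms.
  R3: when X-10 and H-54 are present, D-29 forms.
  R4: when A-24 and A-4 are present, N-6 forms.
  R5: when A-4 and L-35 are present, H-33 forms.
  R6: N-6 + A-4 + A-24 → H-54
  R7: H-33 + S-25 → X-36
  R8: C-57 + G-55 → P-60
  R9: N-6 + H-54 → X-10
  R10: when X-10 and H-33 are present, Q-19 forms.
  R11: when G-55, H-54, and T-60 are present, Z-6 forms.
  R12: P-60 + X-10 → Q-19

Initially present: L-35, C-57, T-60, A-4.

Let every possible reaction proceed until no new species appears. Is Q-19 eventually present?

Yes

L-35 present → A-24 forms (R2).
A-4 and L-35 present → H-33 forms (R5).
A-24 and A-4 present → N-6 forms (R4).
N-6, A-4, and A-24 present → H-54 forms (R6).
N-6 and H-54 present → X-10 forms (R9).
X-10 and H-33 present → Q-19 forms (R10).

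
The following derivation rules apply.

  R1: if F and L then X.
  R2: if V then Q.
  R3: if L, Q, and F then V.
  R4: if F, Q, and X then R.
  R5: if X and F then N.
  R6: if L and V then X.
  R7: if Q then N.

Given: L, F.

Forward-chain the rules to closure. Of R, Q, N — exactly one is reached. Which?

F and L hold, so X follows (R1).
From X and F, R5 gives N.
R would need F, Q, and X (R4), but Q is never established. Q would need V (R2), but V is never established.

N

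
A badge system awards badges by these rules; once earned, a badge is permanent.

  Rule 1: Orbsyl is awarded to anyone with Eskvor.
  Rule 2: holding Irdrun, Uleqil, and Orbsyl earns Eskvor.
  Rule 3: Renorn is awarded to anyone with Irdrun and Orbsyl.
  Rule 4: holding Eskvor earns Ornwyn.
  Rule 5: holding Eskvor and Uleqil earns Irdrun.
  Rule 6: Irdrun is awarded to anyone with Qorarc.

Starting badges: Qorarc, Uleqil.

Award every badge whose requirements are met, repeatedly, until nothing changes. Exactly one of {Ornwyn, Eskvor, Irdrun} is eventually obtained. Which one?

With Qorarc, Irdrun is earned (Rule 6).
Ornwyn would need Eskvor (Rule 4), but Eskvor is never earned. Eskvor would need Irdrun, Uleqil, and Orbsyl (Rule 2), but Orbsyl is never earned.

Irdrun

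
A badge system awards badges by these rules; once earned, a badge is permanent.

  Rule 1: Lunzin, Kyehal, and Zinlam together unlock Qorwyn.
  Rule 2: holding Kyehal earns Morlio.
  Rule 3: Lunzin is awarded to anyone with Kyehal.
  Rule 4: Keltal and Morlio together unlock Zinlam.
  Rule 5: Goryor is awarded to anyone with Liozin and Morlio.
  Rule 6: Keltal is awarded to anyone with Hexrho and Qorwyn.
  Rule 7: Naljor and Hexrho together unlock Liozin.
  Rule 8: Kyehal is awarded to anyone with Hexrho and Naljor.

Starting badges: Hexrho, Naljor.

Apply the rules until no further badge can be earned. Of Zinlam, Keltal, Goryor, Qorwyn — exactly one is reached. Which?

Goryor

With Hexrho and Naljor, Kyehal is earned (Rule 8).
With Naljor and Hexrho, Liozin is earned (Rule 7).
With Kyehal, Morlio is earned (Rule 2).
With Liozin and Morlio, Goryor is earned (Rule 5).
Zinlam would need Keltal and Morlio (Rule 4), but Keltal is never earned. Keltal would need Hexrho and Qorwyn (Rule 6), but Qorwyn is never earned. Qorwyn would need Lunzin, Kyehal, and Zinlam (Rule 1), but Zinlam is never earned.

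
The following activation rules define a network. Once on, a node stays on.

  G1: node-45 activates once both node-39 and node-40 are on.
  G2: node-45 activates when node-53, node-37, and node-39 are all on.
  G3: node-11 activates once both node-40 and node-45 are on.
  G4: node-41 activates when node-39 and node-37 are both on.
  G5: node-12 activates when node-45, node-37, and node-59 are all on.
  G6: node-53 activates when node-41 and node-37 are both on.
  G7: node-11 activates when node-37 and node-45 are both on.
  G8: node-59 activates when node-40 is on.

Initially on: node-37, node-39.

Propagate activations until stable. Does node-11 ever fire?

Yes

node-39 and node-37 are on, so node-41 activates (G4).
G6: node-41 and node-37 on → node-53 on.
G2: node-53, node-37, and node-39 on → node-45 on.
node-37 and node-45 are on, so node-11 activates (G7).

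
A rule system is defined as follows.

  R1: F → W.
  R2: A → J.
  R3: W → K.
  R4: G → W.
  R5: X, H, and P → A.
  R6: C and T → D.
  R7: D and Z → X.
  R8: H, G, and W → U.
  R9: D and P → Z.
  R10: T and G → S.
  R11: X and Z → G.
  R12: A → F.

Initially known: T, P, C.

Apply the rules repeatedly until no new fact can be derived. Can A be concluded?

A would need X, H, and P (R5), but H is never established.

No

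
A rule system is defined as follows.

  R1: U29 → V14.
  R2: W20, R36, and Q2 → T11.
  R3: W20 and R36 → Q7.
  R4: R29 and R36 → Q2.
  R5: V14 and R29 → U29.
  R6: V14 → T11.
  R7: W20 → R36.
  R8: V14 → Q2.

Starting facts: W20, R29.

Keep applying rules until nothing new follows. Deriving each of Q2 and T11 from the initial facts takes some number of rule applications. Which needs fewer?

Q2

Q2: From W20, R7 gives R36. R29 and R36 hold, so Q2 follows (R4). [2 rule applications]
T11: W20 holds, so R36 follows (R7). From R29 and R36, R4 gives Q2. From W20, R36, and Q2, R2 gives T11. [3 rule applications]
Q2 needs fewer.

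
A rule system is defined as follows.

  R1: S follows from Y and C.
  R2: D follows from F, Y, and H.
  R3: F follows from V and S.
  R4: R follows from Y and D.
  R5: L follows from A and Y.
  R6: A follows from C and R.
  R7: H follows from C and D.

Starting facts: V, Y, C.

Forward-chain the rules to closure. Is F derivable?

Yes

Y and C hold, so S follows (R1).
V and S hold, so F follows (R3).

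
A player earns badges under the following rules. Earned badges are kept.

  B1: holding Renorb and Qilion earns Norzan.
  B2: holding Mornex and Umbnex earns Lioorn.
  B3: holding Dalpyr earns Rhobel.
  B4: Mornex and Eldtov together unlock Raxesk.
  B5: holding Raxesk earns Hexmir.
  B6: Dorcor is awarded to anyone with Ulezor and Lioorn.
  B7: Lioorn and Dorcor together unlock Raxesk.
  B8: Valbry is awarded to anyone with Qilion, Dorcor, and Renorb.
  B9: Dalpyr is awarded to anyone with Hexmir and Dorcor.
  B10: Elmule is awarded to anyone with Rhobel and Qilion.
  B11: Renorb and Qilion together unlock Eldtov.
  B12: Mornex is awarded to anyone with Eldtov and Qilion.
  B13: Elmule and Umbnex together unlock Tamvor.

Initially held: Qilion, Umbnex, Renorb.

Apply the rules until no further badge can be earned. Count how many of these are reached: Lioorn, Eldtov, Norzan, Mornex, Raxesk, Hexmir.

With Renorb and Qilion, Norzan is earned (B1).
With Renorb and Qilion, Eldtov is earned (B11).
With Eldtov and Qilion, Mornex is earned (B12).
With Mornex and Umbnex, Lioorn is earned (B2).
With Mornex and Eldtov, Raxesk is earned (B4).
With Raxesk, Hexmir is earned (B5).
Lioorn: reached.
Eldtov: reached.
Norzan: reached.
Mornex: reached.
Raxesk: reached.
Hexmir: reached.
All 6 are reached.

6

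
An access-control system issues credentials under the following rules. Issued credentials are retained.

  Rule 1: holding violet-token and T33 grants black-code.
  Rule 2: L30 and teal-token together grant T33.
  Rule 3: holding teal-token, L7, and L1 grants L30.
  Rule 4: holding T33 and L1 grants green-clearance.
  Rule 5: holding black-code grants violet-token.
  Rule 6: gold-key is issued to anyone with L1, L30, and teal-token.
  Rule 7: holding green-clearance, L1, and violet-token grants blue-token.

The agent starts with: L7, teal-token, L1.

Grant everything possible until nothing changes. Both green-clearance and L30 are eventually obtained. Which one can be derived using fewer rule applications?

L30

L30: Holding teal-token, L7, and L1 grants L30 (Rule 3). [1 rule application]
green-clearance: Holding teal-token, L7, and L1 grants L30 (Rule 3). Holding L30 and teal-token grants T33 (Rule 2). Holding T33 and L1 grants green-clearance (Rule 4). [3 rule applications]
L30 needs fewer.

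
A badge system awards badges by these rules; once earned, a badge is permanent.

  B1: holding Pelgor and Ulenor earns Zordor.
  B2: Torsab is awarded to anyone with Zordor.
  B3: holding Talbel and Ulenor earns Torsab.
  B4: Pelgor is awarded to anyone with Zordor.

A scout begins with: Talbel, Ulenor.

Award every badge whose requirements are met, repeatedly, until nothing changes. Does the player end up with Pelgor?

Pelgor would need Zordor (B4), but Zordor is never earned.

No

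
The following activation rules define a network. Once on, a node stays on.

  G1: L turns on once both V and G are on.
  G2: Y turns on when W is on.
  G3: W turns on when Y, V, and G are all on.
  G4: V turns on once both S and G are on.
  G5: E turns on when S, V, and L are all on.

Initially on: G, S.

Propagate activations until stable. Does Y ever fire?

No

Y would need W (G2), but W never turns on.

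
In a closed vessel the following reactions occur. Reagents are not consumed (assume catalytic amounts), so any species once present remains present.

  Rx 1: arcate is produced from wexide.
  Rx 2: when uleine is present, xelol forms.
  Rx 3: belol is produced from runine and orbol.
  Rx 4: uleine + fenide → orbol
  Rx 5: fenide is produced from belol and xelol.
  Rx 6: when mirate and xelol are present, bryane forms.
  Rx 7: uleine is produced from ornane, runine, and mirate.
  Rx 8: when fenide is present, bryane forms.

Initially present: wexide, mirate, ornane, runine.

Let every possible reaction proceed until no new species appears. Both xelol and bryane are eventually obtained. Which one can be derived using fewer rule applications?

xelol

xelol: ornane, runine, and mirate present → uleine forms (Rx 7). uleine present → xelol forms (Rx 2). [2 rule applications]
bryane: ornane, runine, and mirate present → uleine forms (Rx 7). uleine present → xelol forms (Rx 2). mirate and xelol present → bryane forms (Rx 6). [3 rule applications]
xelol needs fewer.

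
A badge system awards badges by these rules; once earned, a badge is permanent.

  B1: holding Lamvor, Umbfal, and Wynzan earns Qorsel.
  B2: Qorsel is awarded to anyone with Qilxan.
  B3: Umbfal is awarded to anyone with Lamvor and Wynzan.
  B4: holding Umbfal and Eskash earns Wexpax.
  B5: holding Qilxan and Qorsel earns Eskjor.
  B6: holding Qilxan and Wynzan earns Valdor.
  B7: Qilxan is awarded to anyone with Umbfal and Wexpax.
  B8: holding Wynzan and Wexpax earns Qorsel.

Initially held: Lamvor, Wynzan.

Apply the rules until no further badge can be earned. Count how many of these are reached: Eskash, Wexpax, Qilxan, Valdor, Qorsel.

With Lamvor and Wynzan, Umbfal is earned (B3).
With Lamvor, Umbfal, and Wynzan, Qorsel is earned (B1).
No rule produces Eskash, and it is not given.
Wexpax would need Umbfal and Eskash (B4), but Eskash is never earned.
Qilxan would need Umbfal and Wexpax (B7), but Wexpax is never earned.
Valdor would need Qilxan and Wynzan (B6), but Qilxan is never earned.
Qorsel: reached.
Reached: Qorsel — 1 of the 5.

1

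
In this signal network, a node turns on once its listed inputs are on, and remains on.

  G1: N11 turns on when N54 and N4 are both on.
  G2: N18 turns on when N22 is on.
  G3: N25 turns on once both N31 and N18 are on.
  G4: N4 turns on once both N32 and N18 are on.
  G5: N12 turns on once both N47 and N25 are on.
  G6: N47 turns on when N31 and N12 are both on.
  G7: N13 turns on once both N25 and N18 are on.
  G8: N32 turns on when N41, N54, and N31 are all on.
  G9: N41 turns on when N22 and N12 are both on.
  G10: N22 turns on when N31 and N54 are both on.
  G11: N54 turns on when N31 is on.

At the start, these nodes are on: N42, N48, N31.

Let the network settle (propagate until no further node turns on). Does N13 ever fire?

Yes

N31 is on, so N54 turns on (G11).
G10: N31 and N54 on → N22 on.
G2: N22 on → N18 on.
G3: N31 and N18 on → N25 on.
N25 and N18 are on, so N13 turns on (G7).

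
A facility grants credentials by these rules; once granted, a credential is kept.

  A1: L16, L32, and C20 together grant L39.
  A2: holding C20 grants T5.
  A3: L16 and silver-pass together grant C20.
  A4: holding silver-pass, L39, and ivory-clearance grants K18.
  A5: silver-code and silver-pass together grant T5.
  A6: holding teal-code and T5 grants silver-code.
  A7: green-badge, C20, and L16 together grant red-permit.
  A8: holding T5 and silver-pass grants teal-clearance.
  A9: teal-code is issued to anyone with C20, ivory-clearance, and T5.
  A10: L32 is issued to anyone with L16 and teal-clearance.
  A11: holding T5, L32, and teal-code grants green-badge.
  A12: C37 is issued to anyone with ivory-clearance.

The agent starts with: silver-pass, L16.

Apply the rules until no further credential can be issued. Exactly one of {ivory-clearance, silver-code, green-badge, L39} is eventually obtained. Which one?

Holding L16 and silver-pass grants C20 (A3).
Holding C20 grants T5 (A2).
Holding T5 and silver-pass grants teal-clearance (A8).
Holding L16 and teal-clearance grants L32 (A10).
Holding L16, L32, and C20 grants L39 (A1).
silver-code would need teal-code and T5 (A6), but teal-code is never granted. green-badge would need T5, L32, and teal-code (A11), but teal-code is never granted. No rule produces ivory-clearance, and it is not given.

L39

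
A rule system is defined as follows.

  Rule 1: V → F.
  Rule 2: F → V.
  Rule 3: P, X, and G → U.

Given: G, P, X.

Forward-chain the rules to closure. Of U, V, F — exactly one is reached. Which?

From P, X, and G, Rule 3 gives U.
V would need F (Rule 2), but F is never established. F would need V (Rule 1), but V is never established.

U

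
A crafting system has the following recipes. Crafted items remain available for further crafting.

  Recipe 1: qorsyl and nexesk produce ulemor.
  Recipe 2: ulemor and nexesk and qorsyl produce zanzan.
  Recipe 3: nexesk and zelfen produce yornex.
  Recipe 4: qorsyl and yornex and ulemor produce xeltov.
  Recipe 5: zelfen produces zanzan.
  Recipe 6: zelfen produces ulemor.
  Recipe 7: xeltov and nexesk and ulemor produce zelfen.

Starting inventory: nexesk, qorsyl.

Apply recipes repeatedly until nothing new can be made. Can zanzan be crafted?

Yes

Using Recipe 1, qorsyl and nexesk make ulemor.
Using Recipe 2, ulemor, nexesk, and qorsyl make zanzan.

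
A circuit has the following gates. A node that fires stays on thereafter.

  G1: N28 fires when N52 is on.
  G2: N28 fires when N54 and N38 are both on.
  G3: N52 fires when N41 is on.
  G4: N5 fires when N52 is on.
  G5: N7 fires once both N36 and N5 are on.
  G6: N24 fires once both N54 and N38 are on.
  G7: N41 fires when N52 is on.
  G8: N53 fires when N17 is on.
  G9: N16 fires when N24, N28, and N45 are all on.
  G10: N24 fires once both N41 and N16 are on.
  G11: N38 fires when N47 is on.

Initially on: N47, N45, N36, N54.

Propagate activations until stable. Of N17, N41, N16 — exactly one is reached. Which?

G11: N47 on → N38 on.
G2: N54 and N38 on → N28 on.
G6: N54 and N38 on → N24 on.
N24, N28, and N45 are on, so N16 fires (G9).
N41 would need N52 (G7), but N52 never turns on. No rule produces N17, and it is not given.

N16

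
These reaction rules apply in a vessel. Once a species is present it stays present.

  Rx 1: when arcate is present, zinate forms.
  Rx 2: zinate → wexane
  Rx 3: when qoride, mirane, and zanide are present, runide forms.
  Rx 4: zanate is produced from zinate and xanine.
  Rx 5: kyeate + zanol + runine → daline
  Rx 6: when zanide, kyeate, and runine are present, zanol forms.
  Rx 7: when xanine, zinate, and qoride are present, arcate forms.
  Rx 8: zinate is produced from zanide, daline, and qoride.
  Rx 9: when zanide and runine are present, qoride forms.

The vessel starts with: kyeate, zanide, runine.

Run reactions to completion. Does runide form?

runide would need qoride, mirane, and zanide (Rx 3), but mirane never forms.

No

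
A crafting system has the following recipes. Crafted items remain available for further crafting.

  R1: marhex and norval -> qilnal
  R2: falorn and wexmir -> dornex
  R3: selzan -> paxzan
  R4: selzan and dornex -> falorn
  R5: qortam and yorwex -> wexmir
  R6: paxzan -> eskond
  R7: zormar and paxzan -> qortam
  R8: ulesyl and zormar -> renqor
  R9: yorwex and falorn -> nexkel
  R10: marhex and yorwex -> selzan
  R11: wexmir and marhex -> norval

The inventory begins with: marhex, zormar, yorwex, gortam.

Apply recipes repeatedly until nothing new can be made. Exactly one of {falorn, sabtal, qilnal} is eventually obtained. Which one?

Using R10, marhex and yorwex make selzan.
selzan -> paxzan (R3).
Using R7, zormar and paxzan make qortam.
qortam and yorwex -> wexmir (R5).
Using R11, wexmir and marhex make norval.
marhex and norval -> qilnal (R1).
falorn would need selzan and dornex (R4), but dornex is never obtained. No rule produces sabtal, and it is not given.

qilnal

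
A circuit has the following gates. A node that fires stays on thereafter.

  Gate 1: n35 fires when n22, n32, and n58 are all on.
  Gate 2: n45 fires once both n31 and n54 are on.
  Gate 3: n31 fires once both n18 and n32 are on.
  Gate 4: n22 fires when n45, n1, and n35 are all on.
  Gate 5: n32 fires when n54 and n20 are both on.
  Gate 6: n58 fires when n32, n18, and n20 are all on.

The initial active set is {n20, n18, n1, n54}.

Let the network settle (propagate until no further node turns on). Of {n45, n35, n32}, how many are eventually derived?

Gate 5: n54 and n20 on → n32 on.
n18 and n32 are on, so n31 fires (Gate 3).
Gate 2: n31 and n54 on → n45 on.
n45: reached.
n35 would need n22, n32, and n58 (Gate 1), but n22 never turns on.
n32: reached.
Reached: n45 and n32 — 2 of the 3.

2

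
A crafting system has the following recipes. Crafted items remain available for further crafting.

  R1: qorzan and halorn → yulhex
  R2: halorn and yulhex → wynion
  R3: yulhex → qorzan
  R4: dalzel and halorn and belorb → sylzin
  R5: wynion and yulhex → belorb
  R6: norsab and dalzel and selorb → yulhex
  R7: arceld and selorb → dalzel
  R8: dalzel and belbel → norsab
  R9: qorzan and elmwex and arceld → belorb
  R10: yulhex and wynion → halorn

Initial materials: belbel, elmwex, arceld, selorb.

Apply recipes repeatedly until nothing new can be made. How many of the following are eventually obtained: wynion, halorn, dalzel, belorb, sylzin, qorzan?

3

arceld and selorb → dalzel (R7).
Using R8, dalzel and belbel make norsab.
norsab and dalzel and selorb → yulhex (R6).
yulhex → qorzan (R3).
Using R9, qorzan, elmwex, and arceld make belorb.
wynion would need halorn and yulhex (R2), but halorn is never obtained.
halorn would need yulhex and wynion (R10), but wynion is never obtained.
dalzel: reached.
belorb: reached.
sylzin would need dalzel, halorn, and belorb (R4), but halorn is never obtained.
qorzan: reached.
Reached: dalzel, belorb, and qorzan — 3 of the 6.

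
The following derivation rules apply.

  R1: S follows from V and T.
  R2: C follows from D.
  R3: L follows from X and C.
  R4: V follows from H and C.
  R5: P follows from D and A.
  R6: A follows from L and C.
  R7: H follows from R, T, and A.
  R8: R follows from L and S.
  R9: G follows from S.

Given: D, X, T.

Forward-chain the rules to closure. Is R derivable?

No

R would need L and S (R8), but S is never established.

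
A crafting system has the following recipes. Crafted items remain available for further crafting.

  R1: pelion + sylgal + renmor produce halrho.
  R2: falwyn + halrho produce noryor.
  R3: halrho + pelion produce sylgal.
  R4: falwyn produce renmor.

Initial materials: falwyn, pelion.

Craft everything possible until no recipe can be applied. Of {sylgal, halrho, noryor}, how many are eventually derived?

0

sylgal would need halrho and pelion (R3), but halrho is never obtained.
halrho would need pelion, sylgal, and renmor (R1), but sylgal is never obtained.
noryor would need falwyn and halrho (R2), but halrho is never obtained.
None of the 3 are reached.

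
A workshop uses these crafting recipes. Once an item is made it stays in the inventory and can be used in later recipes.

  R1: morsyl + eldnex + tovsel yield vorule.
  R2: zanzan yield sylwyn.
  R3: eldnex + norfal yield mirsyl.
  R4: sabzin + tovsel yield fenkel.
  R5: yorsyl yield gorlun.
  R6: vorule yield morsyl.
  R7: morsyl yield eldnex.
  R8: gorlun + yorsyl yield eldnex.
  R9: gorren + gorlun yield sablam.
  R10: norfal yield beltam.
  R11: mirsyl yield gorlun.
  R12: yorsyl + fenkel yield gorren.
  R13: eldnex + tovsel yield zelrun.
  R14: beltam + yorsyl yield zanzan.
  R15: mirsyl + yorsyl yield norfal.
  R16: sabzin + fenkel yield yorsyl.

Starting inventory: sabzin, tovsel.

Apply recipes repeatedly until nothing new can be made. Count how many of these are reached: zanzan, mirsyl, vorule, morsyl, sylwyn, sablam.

1

sabzin + tovsel → fenkel (R4).
Using R16, sabzin and fenkel make yorsyl.
Using R12, yorsyl and fenkel make gorren.
yorsyl → gorlun (R5).
Using R9, gorren and gorlun make sablam.
zanzan would need beltam and yorsyl (R14), but beltam is never obtained.
mirsyl would need eldnex and norfal (R3), but norfal is never obtained.
vorule would need morsyl, eldnex, and tovsel (R1), but morsyl is never obtained.
morsyl would need vorule (R6), but vorule is never obtained.
sylwyn would need zanzan (R2), but zanzan is never obtained.
sablam: reached.
Reached: sablam — 1 of the 6.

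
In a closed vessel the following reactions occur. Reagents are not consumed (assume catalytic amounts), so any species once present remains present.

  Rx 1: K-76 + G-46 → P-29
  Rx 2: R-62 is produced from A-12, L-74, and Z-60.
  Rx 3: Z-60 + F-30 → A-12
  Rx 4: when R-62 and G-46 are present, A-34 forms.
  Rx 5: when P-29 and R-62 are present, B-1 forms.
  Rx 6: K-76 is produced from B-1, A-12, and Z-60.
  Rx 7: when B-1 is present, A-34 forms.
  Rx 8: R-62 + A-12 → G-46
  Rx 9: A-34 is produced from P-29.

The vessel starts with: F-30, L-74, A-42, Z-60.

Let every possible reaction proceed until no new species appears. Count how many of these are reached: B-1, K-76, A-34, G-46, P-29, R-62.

3

Z-60 and F-30 present → A-12 forms (Rx 3).
A-12, L-74, and Z-60 present → R-62 forms (Rx 2).
R-62 and A-12 present → G-46 forms (Rx 8).
R-62 and G-46 present → A-34 forms (Rx 4).
B-1 would need P-29 and R-62 (Rx 5), but P-29 never forms.
K-76 would need B-1, A-12, and Z-60 (Rx 6), but B-1 never forms.
A-34: reached.
G-46: reached.
P-29 would need K-76 and G-46 (Rx 1), but K-76 never forms.
R-62: reached.
Reached: A-34, G-46, and R-62 — 3 of the 6.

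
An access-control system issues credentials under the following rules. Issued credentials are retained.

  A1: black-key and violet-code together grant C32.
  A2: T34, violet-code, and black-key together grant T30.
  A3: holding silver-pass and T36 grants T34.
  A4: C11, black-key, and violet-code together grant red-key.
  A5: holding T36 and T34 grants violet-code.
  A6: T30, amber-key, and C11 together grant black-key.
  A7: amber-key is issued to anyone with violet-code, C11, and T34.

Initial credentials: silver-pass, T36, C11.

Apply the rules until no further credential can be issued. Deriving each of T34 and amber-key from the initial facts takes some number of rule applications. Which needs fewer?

T34

T34: Holding silver-pass and T36 grants T34 (A3). [1 rule application]
amber-key: Holding silver-pass and T36 grants T34 (A3). Holding T36 and T34 grants violet-code (A5). Holding violet-code, C11, and T34 grants amber-key (A7). [3 rule applications]
T34 needs fewer.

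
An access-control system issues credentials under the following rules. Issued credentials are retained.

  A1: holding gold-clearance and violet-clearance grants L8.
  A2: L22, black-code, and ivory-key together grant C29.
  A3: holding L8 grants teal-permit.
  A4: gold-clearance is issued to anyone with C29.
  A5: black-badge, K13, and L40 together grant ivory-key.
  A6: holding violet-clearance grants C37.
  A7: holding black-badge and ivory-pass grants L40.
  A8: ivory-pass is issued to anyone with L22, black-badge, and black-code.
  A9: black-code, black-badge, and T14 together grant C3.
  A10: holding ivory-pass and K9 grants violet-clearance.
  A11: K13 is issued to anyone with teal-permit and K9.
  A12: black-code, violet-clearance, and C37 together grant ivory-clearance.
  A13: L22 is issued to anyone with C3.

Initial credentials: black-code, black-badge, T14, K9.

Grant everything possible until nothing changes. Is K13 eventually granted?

No

K13 would need teal-permit and K9 (A11), but teal-permit is never granted.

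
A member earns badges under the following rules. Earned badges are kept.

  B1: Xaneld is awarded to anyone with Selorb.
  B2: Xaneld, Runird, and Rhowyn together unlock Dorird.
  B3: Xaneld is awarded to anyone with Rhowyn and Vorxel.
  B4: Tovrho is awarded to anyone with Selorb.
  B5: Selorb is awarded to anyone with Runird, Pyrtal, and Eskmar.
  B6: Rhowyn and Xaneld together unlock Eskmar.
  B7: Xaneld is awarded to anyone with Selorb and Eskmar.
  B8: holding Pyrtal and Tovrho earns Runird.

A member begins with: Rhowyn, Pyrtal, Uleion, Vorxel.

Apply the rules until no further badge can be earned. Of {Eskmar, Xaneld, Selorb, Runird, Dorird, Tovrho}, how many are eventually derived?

2

With Rhowyn and Vorxel, Xaneld is earned (B3).
With Rhowyn and Xaneld, Eskmar is earned (B6).
Eskmar: reached.
Xaneld: reached.
Selorb would need Runird, Pyrtal, and Eskmar (B5), but Runird is never earned.
Runird would need Pyrtal and Tovrho (B8), but Tovrho is never earned.
Dorird would need Xaneld, Runird, and Rhowyn (B2), but Runird is never earned.
Tovrho would need Selorb (B4), but Selorb is never earned.
Reached: Eskmar and Xaneld — 2 of the 6.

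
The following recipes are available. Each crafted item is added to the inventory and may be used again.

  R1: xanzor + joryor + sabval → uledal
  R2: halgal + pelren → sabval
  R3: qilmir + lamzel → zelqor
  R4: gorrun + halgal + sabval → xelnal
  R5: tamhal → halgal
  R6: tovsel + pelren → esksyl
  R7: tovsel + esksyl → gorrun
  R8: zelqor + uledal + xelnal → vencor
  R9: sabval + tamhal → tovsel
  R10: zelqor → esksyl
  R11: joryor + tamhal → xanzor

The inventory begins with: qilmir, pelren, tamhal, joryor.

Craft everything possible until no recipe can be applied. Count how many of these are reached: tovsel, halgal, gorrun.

3

tamhal → halgal (R5).
halgal + pelren → sabval (R2).
sabval + tamhal → tovsel (R9).
Using R6, tovsel and pelren make esksyl.
Using R7, tovsel and esksyl make gorrun.
tovsel: reached.
halgal: reached.
gorrun: reached.
All 3 are reached.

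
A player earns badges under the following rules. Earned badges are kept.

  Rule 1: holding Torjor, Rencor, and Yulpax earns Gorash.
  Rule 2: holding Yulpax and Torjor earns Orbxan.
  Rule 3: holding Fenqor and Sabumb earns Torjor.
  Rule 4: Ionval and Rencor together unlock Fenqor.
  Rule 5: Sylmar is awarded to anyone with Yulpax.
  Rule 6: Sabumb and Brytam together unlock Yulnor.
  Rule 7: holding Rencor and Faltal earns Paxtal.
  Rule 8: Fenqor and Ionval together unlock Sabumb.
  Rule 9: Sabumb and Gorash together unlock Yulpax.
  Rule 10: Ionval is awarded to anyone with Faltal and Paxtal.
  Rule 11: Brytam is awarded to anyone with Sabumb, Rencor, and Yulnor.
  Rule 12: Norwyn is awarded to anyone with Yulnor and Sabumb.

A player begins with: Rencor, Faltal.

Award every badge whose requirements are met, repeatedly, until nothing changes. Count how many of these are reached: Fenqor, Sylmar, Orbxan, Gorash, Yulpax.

With Rencor and Faltal, Paxtal is earned (Rule 7).
With Faltal and Paxtal, Ionval is earned (Rule 10).
With Ionval and Rencor, Fenqor is earned (Rule 4).
Fenqor: reached.
Sylmar would need Yulpax (Rule 5), but Yulpax is never earned.
Orbxan would need Yulpax and Torjor (Rule 2), but Yulpax is never earned.
Gorash would need Torjor, Rencor, and Yulpax (Rule 1), but Yulpax is never earned.
Yulpax would need Sabumb and Gorash (Rule 9), but Gorash is never earned.
Reached: Fenqor — 1 of the 5.

1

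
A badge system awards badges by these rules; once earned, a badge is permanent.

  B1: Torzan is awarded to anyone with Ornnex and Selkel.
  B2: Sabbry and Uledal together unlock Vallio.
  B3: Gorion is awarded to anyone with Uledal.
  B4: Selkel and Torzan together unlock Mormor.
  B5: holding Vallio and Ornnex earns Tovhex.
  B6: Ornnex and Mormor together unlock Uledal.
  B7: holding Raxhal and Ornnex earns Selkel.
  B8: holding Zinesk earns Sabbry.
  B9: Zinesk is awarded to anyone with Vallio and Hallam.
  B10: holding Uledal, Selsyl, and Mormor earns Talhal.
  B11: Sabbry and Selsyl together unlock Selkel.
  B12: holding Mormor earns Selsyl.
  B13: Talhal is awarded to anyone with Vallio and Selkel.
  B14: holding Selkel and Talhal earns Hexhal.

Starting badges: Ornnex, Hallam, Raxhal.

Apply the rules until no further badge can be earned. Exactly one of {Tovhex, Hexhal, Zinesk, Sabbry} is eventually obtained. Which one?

Hexhal

With Raxhal and Ornnex, Selkel is earned (B7).
With Ornnex and Selkel, Torzan is earned (B1).
With Selkel and Torzan, Mormor is earned (B4).
With Mormor, Selsyl is earned (B12).
With Ornnex and Mormor, Uledal is earned (B6).
With Uledal, Selsyl, and Mormor, Talhal is earned (B10).
With Selkel and Talhal, Hexhal is earned (B14).
Zinesk would need Vallio and Hallam (B9), but Vallio is never earned. Sabbry would need Zinesk (B8), but Zinesk is never earned. Tovhex would need Vallio and Ornnex (B5), but Vallio is never earned.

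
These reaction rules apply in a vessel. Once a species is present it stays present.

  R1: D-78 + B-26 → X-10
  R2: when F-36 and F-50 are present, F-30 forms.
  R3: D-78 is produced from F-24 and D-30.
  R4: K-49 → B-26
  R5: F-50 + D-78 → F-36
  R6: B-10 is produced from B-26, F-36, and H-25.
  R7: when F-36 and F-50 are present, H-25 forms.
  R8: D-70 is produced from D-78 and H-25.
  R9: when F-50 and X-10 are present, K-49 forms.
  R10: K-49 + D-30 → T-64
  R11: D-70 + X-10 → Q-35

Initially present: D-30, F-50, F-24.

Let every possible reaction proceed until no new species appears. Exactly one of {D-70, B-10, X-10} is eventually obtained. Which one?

F-24 and D-30 present → D-78 forms (R3).
F-50 and D-78 present → F-36 forms (R5).
F-36 and F-50 present → H-25 forms (R7).
D-78 and H-25 present → D-70 forms (R8).
X-10 would need D-78 and B-26 (R1), but B-26 never forms. B-10 would need B-26, F-36, and H-25 (R6), but B-26 never forms.

D-70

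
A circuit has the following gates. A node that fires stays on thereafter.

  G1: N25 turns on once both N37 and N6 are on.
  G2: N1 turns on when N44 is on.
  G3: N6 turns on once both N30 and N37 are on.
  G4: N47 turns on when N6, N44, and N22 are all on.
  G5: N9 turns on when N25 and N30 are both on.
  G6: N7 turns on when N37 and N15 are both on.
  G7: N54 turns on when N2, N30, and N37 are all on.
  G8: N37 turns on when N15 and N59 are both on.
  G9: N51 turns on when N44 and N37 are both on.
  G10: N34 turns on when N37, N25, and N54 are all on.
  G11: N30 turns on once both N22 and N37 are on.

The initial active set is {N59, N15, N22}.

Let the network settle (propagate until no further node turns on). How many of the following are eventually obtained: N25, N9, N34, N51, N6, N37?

N15 and N59 are on, so N37 turns on (G8).
N22 and N37 are on, so N30 turns on (G11).
N30 and N37 are on, so N6 turns on (G3).
N37 and N6 are on, so N25 turns on (G1).
N25 and N30 are on, so N9 turns on (G5).
N25: reached.
N9: reached.
N34 would need N37, N25, and N54 (G10), but N54 never turns on.
N51 would need N44 and N37 (G9), but N44 never turns on.
N6: reached.
N37: reached.
Reached: N25, N9, N6, and N37 — 4 of the 6.

4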